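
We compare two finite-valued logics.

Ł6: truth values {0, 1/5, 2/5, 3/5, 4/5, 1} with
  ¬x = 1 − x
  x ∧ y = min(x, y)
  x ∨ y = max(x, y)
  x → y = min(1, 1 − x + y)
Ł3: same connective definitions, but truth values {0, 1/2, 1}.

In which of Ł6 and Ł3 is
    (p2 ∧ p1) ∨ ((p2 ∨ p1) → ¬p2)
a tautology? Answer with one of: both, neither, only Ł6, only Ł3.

neither

In Ł6: at p1 = 0, p2 = 3/5 the value is 4/5 — not a tautology.
In Ł3: at p1 = 0, p2 = 1 the value is 0 — not a tautology.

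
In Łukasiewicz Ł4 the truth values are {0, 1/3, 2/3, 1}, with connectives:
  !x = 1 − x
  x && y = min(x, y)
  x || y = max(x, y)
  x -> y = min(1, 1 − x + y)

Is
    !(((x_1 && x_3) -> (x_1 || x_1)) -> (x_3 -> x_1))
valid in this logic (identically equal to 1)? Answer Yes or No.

No

Counterexample: take x_1 = 0, x_3 = 0.
x_1 && x_3 = 0 && 0 = 0
x_1 || x_1 = 0 || 0 = 0
(x_1 && x_3) -> (x_1 || x_1) = 0 -> 0 = 1
x_3 -> x_1 = 0 -> 0 = 1
((x_1 && x_3) -> (x_1 || x_1)) -> (x_3 -> x_1) = 1 -> 1 = 1
!(((x_1 && x_3) -> (x_1 || x_1)) -> (x_3 -> x_1)) = !1 = 0
This gives 0 ≠ 1.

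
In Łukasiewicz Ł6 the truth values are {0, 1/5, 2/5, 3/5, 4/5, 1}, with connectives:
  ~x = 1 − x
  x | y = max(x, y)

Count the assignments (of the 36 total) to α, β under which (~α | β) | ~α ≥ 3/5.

value 1: 11 assignments (counts)
value 4/5: 9 assignments (counts)
value 3/5: 7 assignments (counts)
value 2/5: 5 assignments
value 1/5: 3 assignments
value 0: 1 assignment
So 27 of the 36 assignments meet the threshold.

27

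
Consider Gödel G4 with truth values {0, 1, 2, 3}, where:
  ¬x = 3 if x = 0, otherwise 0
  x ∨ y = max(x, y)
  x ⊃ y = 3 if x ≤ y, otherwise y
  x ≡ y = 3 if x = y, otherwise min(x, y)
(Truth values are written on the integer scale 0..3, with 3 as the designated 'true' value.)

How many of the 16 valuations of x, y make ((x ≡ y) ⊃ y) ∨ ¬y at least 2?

x = 0, y = 0 ↦ 3  ≥
x = 0, y = 1 ↦ 3  ≥
x = 0, y = 2 ↦ 3  ≥
x = 0, y = 3 ↦ 3  ≥
x = 1, y = 0 ↦ 3  ≥
x = 1, y = 1 ↦ 1  <
x = 1, y = 2 ↦ 3  ≥
x = 1, y = 3 ↦ 3  ≥
x = 2, y = 0 ↦ 3  ≥
x = 2, y = 1 ↦ 3  ≥
x = 2, y = 2 ↦ 2  ≥
x = 2, y = 3 ↦ 3  ≥
x = 3, y = 0 ↦ 3  ≥
x = 3, y = 1 ↦ 3  ≥
x = 3, y = 2 ↦ 3  ≥
x = 3, y = 3 ↦ 3  ≥
So 15 of the 16 assignments meet the threshold.

15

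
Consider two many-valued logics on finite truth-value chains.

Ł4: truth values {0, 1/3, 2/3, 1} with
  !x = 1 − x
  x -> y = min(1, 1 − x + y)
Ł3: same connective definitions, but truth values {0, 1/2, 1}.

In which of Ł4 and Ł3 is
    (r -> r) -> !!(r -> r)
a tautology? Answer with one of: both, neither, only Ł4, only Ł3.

In Ł4: every assignment gives 1 — tautology.
In Ł3: every assignment gives 1 — tautology.

both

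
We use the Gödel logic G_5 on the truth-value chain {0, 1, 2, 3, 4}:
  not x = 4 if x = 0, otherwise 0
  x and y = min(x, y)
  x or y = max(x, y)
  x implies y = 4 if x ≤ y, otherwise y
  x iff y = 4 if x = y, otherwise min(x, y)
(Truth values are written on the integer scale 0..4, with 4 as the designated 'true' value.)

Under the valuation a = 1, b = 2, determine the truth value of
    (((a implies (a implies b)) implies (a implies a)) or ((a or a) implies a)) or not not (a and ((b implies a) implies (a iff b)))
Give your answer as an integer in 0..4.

a implies b = 1 implies 2 = 4
a implies (a implies b) = 1 implies 4 = 4
a implies a = 1 implies 1 = 4
(a implies (a implies b)) implies (a implies a) = 4 implies 4 = 4
a or a = 1 or 1 = 1
(a or a) implies a = 1 implies 1 = 4
((a implies (a implies b)) implies (a implies a)) or ((a or a) implies a) = 4 or 4 = 4
b implies a = 2 implies 1 = 1
a iff b = 1 iff 2 = 1
(b implies a) implies (a iff b) = 1 implies 1 = 4
a and ((b implies a) implies (a iff b)) = 1 and 4 = 1
not (a and ((b implies a) implies (a iff b))) = not 1 = 0
not not (a and ((b implies a) implies (a iff b))) = not 0 = 4
(((a implies (a implies b)) implies (a implies a)) or ((a or a) implies a)) or not not (a and ((b implies a) implies (a iff b))) = 4 or 4 = 4

4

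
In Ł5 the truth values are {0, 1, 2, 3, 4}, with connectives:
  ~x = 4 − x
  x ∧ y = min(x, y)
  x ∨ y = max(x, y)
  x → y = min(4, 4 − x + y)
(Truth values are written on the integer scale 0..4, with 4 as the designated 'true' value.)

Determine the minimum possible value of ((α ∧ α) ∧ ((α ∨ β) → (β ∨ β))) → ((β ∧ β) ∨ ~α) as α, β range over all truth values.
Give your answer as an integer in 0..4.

Take α = 3, β = 1:
α ∧ α = 3 ∧ 3 = 3
α ∨ β = 3 ∨ 1 = 3
β ∨ β = 1 ∨ 1 = 1
(α ∨ β) → (β ∨ β) = 3 → 1 = 2
(α ∧ α) ∧ ((α ∨ β) → (β ∨ β)) = 3 ∧ 2 = 2
β ∧ β = 1 ∧ 1 = 1
~α = ~3 = 1
(β ∧ β) ∨ ~α = 1 ∨ 1 = 1
((α ∧ α) ∧ ((α ∨ β) → (β ∨ β))) → ((β ∧ β) ∨ ~α) = 2 → 1 = 3
No assignment yields a value below 3, so this is the minimum.

3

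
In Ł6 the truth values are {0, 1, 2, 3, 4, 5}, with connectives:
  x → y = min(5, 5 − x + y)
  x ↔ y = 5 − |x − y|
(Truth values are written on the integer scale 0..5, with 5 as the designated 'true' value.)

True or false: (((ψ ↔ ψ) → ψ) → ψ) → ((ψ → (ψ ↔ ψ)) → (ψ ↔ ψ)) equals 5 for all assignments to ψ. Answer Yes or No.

Yes

ψ = 0 ↦ 5
ψ = 1 ↦ 5
ψ = 2 ↦ 5
ψ = 3 ↦ 5
ψ = 4 ↦ 5
ψ = 5 ↦ 5
Every assignment gives a value ≥ 5.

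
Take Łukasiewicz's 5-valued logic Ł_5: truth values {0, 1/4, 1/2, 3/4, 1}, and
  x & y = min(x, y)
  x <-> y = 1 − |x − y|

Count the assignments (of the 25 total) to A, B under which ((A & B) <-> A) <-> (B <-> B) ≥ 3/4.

19

value 1: 15 assignments (counts)
value 3/4: 4 assignments (counts)
value 1/2: 3 assignments
value 1/4: 2 assignments
value 0: 1 assignment
So 19 of the 25 assignments meet the threshold.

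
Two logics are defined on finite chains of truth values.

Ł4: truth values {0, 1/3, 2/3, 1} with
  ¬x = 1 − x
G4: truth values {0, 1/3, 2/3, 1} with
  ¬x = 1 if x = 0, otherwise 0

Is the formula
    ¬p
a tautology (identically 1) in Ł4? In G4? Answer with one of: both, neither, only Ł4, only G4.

In Ł4: at p = 1/3 the value is 2/3 — not a tautology.
In G4: at p = 1/3 the value is 0 — not a tautology.

neither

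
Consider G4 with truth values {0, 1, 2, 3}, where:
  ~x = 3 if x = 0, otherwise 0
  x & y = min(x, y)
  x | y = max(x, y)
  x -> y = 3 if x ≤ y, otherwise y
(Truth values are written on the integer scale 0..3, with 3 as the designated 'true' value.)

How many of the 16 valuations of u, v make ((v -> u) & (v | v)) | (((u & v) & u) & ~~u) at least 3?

u = 0, v = 0 ↦ 0  <
u = 0, v = 1 ↦ 0  <
u = 0, v = 2 ↦ 0  <
u = 0, v = 3 ↦ 0  <
u = 1, v = 0 ↦ 0  <
u = 1, v = 1 ↦ 1  <
u = 1, v = 2 ↦ 1  <
u = 1, v = 3 ↦ 1  <
u = 2, v = 0 ↦ 0  <
u = 2, v = 1 ↦ 1  <
u = 2, v = 2 ↦ 2  <
u = 2, v = 3 ↦ 2  <
u = 3, v = 0 ↦ 0  <
u = 3, v = 1 ↦ 1  <
u = 3, v = 2 ↦ 2  <
u = 3, v = 3 ↦ 3  ≥
So 1 of the 16 assignments meets the threshold.

1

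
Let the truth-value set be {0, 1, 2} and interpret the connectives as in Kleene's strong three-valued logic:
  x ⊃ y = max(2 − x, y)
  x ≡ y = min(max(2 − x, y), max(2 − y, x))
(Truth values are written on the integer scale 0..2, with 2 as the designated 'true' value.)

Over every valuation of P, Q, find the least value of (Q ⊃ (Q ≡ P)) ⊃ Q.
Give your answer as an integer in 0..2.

Take P = 0, Q = 0:
Q ≡ P = 0 ≡ 0 = 2
Q ⊃ (Q ≡ P) = 0 ⊃ 2 = 2
(Q ⊃ (Q ≡ P)) ⊃ Q = 2 ⊃ 0 = 0
No assignment yields a value below 0, so this is the minimum.

0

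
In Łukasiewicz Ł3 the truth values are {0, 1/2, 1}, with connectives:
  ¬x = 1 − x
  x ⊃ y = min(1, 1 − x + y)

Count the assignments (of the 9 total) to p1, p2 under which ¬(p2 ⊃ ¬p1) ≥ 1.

p1 = 0, p2 = 0 ↦ 0  <
p1 = 0, p2 = 1/2 ↦ 0  <
p1 = 0, p2 = 1 ↦ 0  <
p1 = 1/2, p2 = 0 ↦ 0  <
p1 = 1/2, p2 = 1/2 ↦ 0  <
p1 = 1/2, p2 = 1 ↦ 1/2  <
p1 = 1, p2 = 0 ↦ 0  <
p1 = 1, p2 = 1/2 ↦ 1/2  <
p1 = 1, p2 = 1 ↦ 1  ≥
So 1 of the 9 assignments meets the threshold.

1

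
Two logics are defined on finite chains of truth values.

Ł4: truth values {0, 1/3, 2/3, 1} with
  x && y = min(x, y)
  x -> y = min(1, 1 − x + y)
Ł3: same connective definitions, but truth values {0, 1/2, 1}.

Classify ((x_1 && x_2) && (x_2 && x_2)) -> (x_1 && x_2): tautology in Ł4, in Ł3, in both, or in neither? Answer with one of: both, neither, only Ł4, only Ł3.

In Ł4: every assignment gives 1 — tautology.
In Ł3: every assignment gives 1 — tautology.

both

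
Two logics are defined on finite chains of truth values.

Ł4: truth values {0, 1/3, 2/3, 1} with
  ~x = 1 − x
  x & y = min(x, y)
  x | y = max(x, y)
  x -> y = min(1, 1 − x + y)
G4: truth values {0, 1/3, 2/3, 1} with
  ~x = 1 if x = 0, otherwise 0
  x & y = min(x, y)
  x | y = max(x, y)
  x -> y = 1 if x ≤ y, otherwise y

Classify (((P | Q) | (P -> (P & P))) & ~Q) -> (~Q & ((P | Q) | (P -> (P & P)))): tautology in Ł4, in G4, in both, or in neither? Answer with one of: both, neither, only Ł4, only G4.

both

In Ł4: every assignment gives 1 — tautology.
In G4: every assignment gives 1 — tautology.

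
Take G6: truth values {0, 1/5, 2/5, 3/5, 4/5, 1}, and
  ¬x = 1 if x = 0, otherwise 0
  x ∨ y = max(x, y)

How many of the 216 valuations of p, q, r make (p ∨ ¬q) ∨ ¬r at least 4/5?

value 1: 91 assignments (counts)
value 4/5: 25 assignments (counts)
value 3/5: 25 assignments
value 2/5: 25 assignments
value 1/5: 25 assignments
value 0: 25 assignments
So 116 of the 216 assignments meet the threshold.

116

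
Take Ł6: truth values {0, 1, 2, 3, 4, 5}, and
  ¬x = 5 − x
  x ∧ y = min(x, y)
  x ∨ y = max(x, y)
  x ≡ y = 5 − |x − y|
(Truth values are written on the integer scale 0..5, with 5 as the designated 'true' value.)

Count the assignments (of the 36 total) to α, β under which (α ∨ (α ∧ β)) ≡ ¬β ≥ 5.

6

value 5: 6 assignments (counts)
value 4: 10 assignments
value 3: 8 assignments
value 2: 6 assignments
value 1: 4 assignments
value 0: 2 assignments
So 6 of the 36 assignments meet the threshold.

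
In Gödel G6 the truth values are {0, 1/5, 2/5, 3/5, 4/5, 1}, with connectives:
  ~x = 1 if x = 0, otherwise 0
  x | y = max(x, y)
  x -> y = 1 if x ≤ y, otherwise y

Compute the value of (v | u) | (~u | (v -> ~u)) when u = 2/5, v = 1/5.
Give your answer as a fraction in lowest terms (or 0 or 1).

2/5

v | u = 1/5 | 2/5 = 2/5
~u = ~2/5 = 0
~u = ~2/5 = 0
v -> ~u = 1/5 -> 0 = 0
~u | (v -> ~u) = 0 | 0 = 0
(v | u) | (~u | (v -> ~u)) = 2/5 | 0 = 2/5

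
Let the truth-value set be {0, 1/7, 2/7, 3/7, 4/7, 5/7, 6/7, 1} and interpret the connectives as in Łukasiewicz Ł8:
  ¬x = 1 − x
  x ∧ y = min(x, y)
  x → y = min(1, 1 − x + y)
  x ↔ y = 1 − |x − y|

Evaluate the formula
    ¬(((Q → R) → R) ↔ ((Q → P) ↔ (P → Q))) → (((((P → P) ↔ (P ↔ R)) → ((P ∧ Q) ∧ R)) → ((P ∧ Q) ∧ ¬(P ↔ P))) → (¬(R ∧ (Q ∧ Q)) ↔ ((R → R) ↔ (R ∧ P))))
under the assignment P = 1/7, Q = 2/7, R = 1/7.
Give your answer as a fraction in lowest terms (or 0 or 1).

6/7

Q → R = 2/7 → 1/7 = 6/7
(Q → R) → R = 6/7 → 1/7 = 2/7
Q → P = 2/7 → 1/7 = 6/7
P → Q = 1/7 → 2/7 = 1
(Q → P) ↔ (P → Q) = 6/7 ↔ 1 = 6/7
((Q → R) → R) ↔ ((Q → P) ↔ (P → Q)) = 2/7 ↔ 6/7 = 3/7
¬(((Q → R) → R) ↔ ((Q → P) ↔ (P → Q))) = ¬3/7 = 4/7
P → P = 1/7 → 1/7 = 1
P ↔ R = 1/7 ↔ 1/7 = 1
(P → P) ↔ (P ↔ R) = 1 ↔ 1 = 1
P ∧ Q = 1/7 ∧ 2/7 = 1/7
(P ∧ Q) ∧ R = 1/7 ∧ 1/7 = 1/7
((P → P) ↔ (P ↔ R)) → ((P ∧ Q) ∧ R) = 1 → 1/7 = 1/7
P ∧ Q = 1/7 ∧ 2/7 = 1/7
P ↔ P = 1/7 ↔ 1/7 = 1
¬(P ↔ P) = ¬1 = 0
(P ∧ Q) ∧ ¬(P ↔ P) = 1/7 ∧ 0 = 0
(((P → P) ↔ (P ↔ R)) → ((P ∧ Q) ∧ R)) → ((P ∧ Q) ∧ ¬(P ↔ P)) = 1/7 → 0 = 6/7
Q ∧ Q = 2/7 ∧ 2/7 = 2/7
R ∧ (Q ∧ Q) = 1/7 ∧ 2/7 = 1/7
¬(R ∧ (Q ∧ Q)) = ¬1/7 = 6/7
R → R = 1/7 → 1/7 = 1
R ∧ P = 1/7 ∧ 1/7 = 1/7
(R → R) ↔ (R ∧ P) = 1 ↔ 1/7 = 1/7
¬(R ∧ (Q ∧ Q)) ↔ ((R → R) ↔ (R ∧ P)) = 6/7 ↔ 1/7 = 2/7
((((P → P) ↔ (P ↔ R)) → ((P ∧ Q) ∧ R)) → ((P ∧ Q) ∧ ¬(P ↔ P))) → (¬(R ∧ (Q ∧ Q)) ↔ ((R → R) ↔ (R ∧ P))) = 6/7 → 2/7 = 3/7
¬(((Q → R) → R) ↔ ((Q → P) ↔ (P → Q))) → (((((P → P) ↔ (P ↔ R)) → ((P ∧ Q) ∧ R)) → ((P ∧ Q) ∧ ¬(P ↔ P))) → (¬(R ∧ (Q ∧ Q)) ↔ ((R → R) ↔ (R ∧ P)))) = 4/7 → 3/7 = 6/7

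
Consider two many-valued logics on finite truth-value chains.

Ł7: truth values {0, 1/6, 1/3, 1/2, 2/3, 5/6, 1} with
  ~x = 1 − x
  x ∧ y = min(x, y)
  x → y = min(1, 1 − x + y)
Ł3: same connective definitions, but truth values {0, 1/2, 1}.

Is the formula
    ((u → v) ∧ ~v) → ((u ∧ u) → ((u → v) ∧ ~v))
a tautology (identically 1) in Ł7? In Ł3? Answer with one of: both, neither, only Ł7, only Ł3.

In Ł7: every assignment gives 1 — tautology.
In Ł3: every assignment gives 1 — tautology.

both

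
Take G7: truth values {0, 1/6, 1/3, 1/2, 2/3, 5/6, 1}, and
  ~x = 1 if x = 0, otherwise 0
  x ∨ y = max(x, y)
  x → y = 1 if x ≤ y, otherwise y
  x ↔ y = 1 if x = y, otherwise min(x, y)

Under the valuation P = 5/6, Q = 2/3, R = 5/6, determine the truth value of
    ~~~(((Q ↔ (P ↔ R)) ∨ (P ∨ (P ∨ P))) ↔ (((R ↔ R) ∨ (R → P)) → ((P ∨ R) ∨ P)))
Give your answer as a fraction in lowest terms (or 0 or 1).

0

P ↔ R = 5/6 ↔ 5/6 = 1
Q ↔ (P ↔ R) = 2/3 ↔ 1 = 2/3
P ∨ P = 5/6 ∨ 5/6 = 5/6
P ∨ (P ∨ P) = 5/6 ∨ 5/6 = 5/6
(Q ↔ (P ↔ R)) ∨ (P ∨ (P ∨ P)) = 2/3 ∨ 5/6 = 5/6
R ↔ R = 5/6 ↔ 5/6 = 1
R → P = 5/6 → 5/6 = 1
(R ↔ R) ∨ (R → P) = 1 ∨ 1 = 1
P ∨ R = 5/6 ∨ 5/6 = 5/6
(P ∨ R) ∨ P = 5/6 ∨ 5/6 = 5/6
((R ↔ R) ∨ (R → P)) → ((P ∨ R) ∨ P) = 1 → 5/6 = 5/6
((Q ↔ (P ↔ R)) ∨ (P ∨ (P ∨ P))) ↔ (((R ↔ R) ∨ (R → P)) → ((P ∨ R) ∨ P)) = 5/6 ↔ 5/6 = 1
~(((Q ↔ (P ↔ R)) ∨ (P ∨ (P ∨ P))) ↔ (((R ↔ R) ∨ (R → P)) → ((P ∨ R) ∨ P))) = ~1 = 0
~~(((Q ↔ (P ↔ R)) ∨ (P ∨ (P ∨ P))) ↔ (((R ↔ R) ∨ (R → P)) → ((P ∨ R) ∨ P))) = ~0 = 1
~~~(((Q ↔ (P ↔ R)) ∨ (P ∨ (P ∨ P))) ↔ (((R ↔ R) ∨ (R → P)) → ((P ∨ R) ∨ P))) = ~1 = 0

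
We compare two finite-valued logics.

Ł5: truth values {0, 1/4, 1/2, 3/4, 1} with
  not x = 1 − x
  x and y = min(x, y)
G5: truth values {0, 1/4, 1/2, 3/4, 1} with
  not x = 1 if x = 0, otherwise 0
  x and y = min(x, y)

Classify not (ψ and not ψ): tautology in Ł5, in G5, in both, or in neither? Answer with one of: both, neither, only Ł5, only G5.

In Ł5: at ψ = 1/4 the value is 3/4 — not a tautology.
In G5: every assignment gives 1 — tautology.

only G5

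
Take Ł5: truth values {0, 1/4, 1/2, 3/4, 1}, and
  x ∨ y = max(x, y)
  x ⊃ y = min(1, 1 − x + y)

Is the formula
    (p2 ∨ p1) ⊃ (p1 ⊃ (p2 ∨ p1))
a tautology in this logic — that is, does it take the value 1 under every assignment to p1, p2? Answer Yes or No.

Yes

At p1 = 1/4, p2 = 3/4, for instance:
p2 ∨ p1 = 3/4 ∨ 1/4 = 3/4
p1 ⊃ (p2 ∨ p1) = 1/4 ⊃ 3/4 = 1
(p2 ∨ p1) ⊃ (p1 ⊃ (p2 ∨ p1)) = 3/4 ⊃ 1 = 1
and checking the remaining 24 assignments likewise gives ≥ 1 in every case.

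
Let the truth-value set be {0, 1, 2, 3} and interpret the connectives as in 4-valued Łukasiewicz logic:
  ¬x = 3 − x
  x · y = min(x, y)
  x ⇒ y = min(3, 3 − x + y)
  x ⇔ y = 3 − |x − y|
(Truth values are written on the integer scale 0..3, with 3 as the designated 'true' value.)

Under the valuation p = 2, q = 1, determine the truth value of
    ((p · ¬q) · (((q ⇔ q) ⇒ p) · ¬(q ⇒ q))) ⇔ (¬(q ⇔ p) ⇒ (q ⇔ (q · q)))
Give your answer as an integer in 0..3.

¬q = ¬1 = 2
p · ¬q = 2 · 2 = 2
q ⇔ q = 1 ⇔ 1 = 3
(q ⇔ q) ⇒ p = 3 ⇒ 2 = 2
q ⇒ q = 1 ⇒ 1 = 3
¬(q ⇒ q) = ¬3 = 0
((q ⇔ q) ⇒ p) · ¬(q ⇒ q) = 2 · 0 = 0
(p · ¬q) · (((q ⇔ q) ⇒ p) · ¬(q ⇒ q)) = 2 · 0 = 0
q ⇔ p = 1 ⇔ 2 = 2
¬(q ⇔ p) = ¬2 = 1
q · q = 1 · 1 = 1
q ⇔ (q · q) = 1 ⇔ 1 = 3
¬(q ⇔ p) ⇒ (q ⇔ (q · q)) = 1 ⇒ 3 = 3
((p · ¬q) · (((q ⇔ q) ⇒ p) · ¬(q ⇒ q))) ⇔ (¬(q ⇔ p) ⇒ (q ⇔ (q · q))) = 0 ⇔ 3 = 0

0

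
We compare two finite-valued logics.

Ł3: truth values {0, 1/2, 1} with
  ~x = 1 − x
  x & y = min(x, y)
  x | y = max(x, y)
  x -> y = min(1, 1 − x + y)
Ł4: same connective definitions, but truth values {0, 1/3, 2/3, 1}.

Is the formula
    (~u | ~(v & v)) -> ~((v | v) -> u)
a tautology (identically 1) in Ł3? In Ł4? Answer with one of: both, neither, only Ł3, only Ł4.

neither

In Ł3: at u = 0, v = 0 the value is 0 — not a tautology.
In Ł4: at u = 0, v = 0 the value is 0 — not a tautology.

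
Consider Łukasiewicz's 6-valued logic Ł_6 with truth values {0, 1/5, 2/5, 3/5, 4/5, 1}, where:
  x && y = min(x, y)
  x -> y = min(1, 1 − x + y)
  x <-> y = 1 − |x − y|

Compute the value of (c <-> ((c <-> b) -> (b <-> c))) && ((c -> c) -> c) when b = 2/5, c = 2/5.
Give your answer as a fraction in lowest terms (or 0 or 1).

c <-> b = 2/5 <-> 2/5 = 1
b <-> c = 2/5 <-> 2/5 = 1
(c <-> b) -> (b <-> c) = 1 -> 1 = 1
c <-> ((c <-> b) -> (b <-> c)) = 2/5 <-> 1 = 2/5
c -> c = 2/5 -> 2/5 = 1
(c -> c) -> c = 1 -> 2/5 = 2/5
(c <-> ((c <-> b) -> (b <-> c))) && ((c -> c) -> c) = 2/5 && 2/5 = 2/5

2/5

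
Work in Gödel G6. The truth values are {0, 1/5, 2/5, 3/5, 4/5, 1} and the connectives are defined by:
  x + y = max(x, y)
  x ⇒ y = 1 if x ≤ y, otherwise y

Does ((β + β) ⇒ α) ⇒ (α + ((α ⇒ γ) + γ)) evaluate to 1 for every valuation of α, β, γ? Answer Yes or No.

No

Counterexample: take α = 1/5, β = 0, γ = 0.
β + β = 0 + 0 = 0
(β + β) ⇒ α = 0 ⇒ 1/5 = 1
α ⇒ γ = 1/5 ⇒ 0 = 0
(α ⇒ γ) + γ = 0 + 0 = 0
α + ((α ⇒ γ) + γ) = 1/5 + 0 = 1/5
((β + β) ⇒ α) ⇒ (α + ((α ⇒ γ) + γ)) = 1 ⇒ 1/5 = 1/5
This gives 1/5 ≠ 1.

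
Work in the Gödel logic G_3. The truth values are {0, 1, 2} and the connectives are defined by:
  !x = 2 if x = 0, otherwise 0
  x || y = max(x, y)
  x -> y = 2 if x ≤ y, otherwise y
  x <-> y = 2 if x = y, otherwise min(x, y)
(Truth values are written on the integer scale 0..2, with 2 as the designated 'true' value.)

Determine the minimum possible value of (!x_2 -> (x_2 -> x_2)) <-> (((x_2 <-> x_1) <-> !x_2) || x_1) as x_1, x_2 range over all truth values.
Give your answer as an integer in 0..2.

Take x_1 = 1, x_2 = 0:
!x_2 = !0 = 2
x_2 -> x_2 = 0 -> 0 = 2
!x_2 -> (x_2 -> x_2) = 2 -> 2 = 2
x_2 <-> x_1 = 0 <-> 1 = 0
!x_2 = !0 = 2
(x_2 <-> x_1) <-> !x_2 = 0 <-> 2 = 0
((x_2 <-> x_1) <-> !x_2) || x_1 = 0 || 1 = 1
(!x_2 -> (x_2 -> x_2)) <-> (((x_2 <-> x_1) <-> !x_2) || x_1) = 2 <-> 1 = 1
No assignment yields a value below 1, so this is the minimum.

1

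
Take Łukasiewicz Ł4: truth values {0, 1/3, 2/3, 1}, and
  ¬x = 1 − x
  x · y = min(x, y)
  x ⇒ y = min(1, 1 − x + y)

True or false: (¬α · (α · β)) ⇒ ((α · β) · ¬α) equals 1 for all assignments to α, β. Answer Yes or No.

α = 0, β = 0 ↦ 1
α = 0, β = 1/3 ↦ 1
α = 0, β = 2/3 ↦ 1
α = 0, β = 1 ↦ 1
α = 1/3, β = 0 ↦ 1
α = 1/3, β = 1/3 ↦ 1
α = 1/3, β = 2/3 ↦ 1
α = 1/3, β = 1 ↦ 1
α = 2/3, β = 0 ↦ 1
α = 2/3, β = 1/3 ↦ 1
α = 2/3, β = 2/3 ↦ 1
α = 2/3, β = 1 ↦ 1
α = 1, β = 0 ↦ 1
α = 1, β = 1/3 ↦ 1
α = 1, β = 2/3 ↦ 1
α = 1, β = 1 ↦ 1
Every assignment gives a value ≥ 1.

Yes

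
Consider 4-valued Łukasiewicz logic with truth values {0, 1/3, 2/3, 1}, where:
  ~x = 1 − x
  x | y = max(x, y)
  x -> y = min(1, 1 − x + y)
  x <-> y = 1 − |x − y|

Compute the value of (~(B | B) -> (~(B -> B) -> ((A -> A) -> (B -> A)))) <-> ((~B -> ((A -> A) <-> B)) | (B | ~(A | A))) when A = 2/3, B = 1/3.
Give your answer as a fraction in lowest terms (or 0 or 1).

B | B = 1/3 | 1/3 = 1/3
~(B | B) = ~1/3 = 2/3
B -> B = 1/3 -> 1/3 = 1
~(B -> B) = ~1 = 0
A -> A = 2/3 -> 2/3 = 1
B -> A = 1/3 -> 2/3 = 1
(A -> A) -> (B -> A) = 1 -> 1 = 1
~(B -> B) -> ((A -> A) -> (B -> A)) = 0 -> 1 = 1
~(B | B) -> (~(B -> B) -> ((A -> A) -> (B -> A))) = 2/3 -> 1 = 1
~B = ~1/3 = 2/3
A -> A = 2/3 -> 2/3 = 1
(A -> A) <-> B = 1 <-> 1/3 = 1/3
~B -> ((A -> A) <-> B) = 2/3 -> 1/3 = 2/3
A | A = 2/3 | 2/3 = 2/3
~(A | A) = ~2/3 = 1/3
B | ~(A | A) = 1/3 | 1/3 = 1/3
(~B -> ((A -> A) <-> B)) | (B | ~(A | A)) = 2/3 | 1/3 = 2/3
(~(B | B) -> (~(B -> B) -> ((A -> A) -> (B -> A)))) <-> ((~B -> ((A -> A) <-> B)) | (B | ~(A | A))) = 1 <-> 2/3 = 2/3

2/3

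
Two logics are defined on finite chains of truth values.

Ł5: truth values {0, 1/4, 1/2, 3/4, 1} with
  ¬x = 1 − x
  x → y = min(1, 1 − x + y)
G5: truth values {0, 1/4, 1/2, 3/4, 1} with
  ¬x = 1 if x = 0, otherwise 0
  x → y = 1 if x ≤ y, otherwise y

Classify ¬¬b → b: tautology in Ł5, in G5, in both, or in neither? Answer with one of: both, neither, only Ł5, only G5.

only Ł5

In Ł5: every assignment gives 1 — tautology.
In G5: at b = 1/4 the value is 1/4 — not a tautology.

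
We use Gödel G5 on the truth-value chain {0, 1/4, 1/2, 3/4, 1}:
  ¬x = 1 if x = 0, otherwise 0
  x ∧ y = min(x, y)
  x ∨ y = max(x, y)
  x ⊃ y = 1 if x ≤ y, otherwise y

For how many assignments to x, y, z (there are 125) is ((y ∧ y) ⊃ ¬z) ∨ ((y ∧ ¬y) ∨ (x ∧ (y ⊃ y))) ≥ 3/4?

value 1: 61 assignments (counts)
value 3/4: 16 assignments (counts)
value 1/2: 16 assignments
value 1/4: 16 assignments
value 0: 16 assignments
So 77 of the 125 assignments meet the threshold.

77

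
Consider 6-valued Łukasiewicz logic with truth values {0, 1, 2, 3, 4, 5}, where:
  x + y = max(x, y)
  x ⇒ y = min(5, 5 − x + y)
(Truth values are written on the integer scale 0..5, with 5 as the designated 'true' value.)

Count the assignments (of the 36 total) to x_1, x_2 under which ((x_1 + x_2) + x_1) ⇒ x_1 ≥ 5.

21

value 5: 21 assignments (counts)
value 4: 5 assignments
value 3: 4 assignments
value 2: 3 assignments
value 1: 2 assignments
value 0: 1 assignment
So 21 of the 36 assignments meet the threshold.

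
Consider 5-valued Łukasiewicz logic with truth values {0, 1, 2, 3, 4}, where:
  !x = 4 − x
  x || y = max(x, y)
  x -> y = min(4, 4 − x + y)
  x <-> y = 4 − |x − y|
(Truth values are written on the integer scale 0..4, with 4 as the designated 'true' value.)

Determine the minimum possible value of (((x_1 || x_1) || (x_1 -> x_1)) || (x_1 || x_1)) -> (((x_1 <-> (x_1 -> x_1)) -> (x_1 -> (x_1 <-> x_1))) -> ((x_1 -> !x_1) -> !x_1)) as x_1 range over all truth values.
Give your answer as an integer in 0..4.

2

Take x_1 = 2:
x_1 || x_1 = 2 || 2 = 2
x_1 -> x_1 = 2 -> 2 = 4
(x_1 || x_1) || (x_1 -> x_1) = 2 || 4 = 4
x_1 || x_1 = 2 || 2 = 2
((x_1 || x_1) || (x_1 -> x_1)) || (x_1 || x_1) = 4 || 2 = 4
x_1 -> x_1 = 2 -> 2 = 4
x_1 <-> (x_1 -> x_1) = 2 <-> 4 = 2
x_1 <-> x_1 = 2 <-> 2 = 4
x_1 -> (x_1 <-> x_1) = 2 -> 4 = 4
(x_1 <-> (x_1 -> x_1)) -> (x_1 -> (x_1 <-> x_1)) = 2 -> 4 = 4
!x_1 = !2 = 2
x_1 -> !x_1 = 2 -> 2 = 4
!x_1 = !2 = 2
(x_1 -> !x_1) -> !x_1 = 4 -> 2 = 2
((x_1 <-> (x_1 -> x_1)) -> (x_1 -> (x_1 <-> x_1))) -> ((x_1 -> !x_1) -> !x_1) = 4 -> 2 = 2
(((x_1 || x_1) || (x_1 -> x_1)) || (x_1 || x_1)) -> (((x_1 <-> (x_1 -> x_1)) -> (x_1 -> (x_1 <-> x_1))) -> ((x_1 -> !x_1) -> !x_1)) = 4 -> 2 = 2
No assignment yields a value below 2, so this is the minimum.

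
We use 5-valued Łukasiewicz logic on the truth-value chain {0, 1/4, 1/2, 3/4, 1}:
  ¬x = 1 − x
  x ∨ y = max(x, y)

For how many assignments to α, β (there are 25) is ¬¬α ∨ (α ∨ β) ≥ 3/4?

value 1: 9 assignments (counts)
value 3/4: 7 assignments (counts)
value 1/2: 5 assignments
value 1/4: 3 assignments
value 0: 1 assignment
So 16 of the 25 assignments meet the threshold.

16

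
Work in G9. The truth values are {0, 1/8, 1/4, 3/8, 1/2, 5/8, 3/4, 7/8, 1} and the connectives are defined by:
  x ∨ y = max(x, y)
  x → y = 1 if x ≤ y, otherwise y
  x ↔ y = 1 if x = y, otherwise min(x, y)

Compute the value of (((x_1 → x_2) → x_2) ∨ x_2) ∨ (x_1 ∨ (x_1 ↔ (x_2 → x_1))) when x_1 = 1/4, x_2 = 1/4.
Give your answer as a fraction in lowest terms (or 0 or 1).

1/4

x_1 → x_2 = 1/4 → 1/4 = 1
(x_1 → x_2) → x_2 = 1 → 1/4 = 1/4
((x_1 → x_2) → x_2) ∨ x_2 = 1/4 ∨ 1/4 = 1/4
x_2 → x_1 = 1/4 → 1/4 = 1
x_1 ↔ (x_2 → x_1) = 1/4 ↔ 1 = 1/4
x_1 ∨ (x_1 ↔ (x_2 → x_1)) = 1/4 ∨ 1/4 = 1/4
(((x_1 → x_2) → x_2) ∨ x_2) ∨ (x_1 ∨ (x_1 ↔ (x_2 → x_1))) = 1/4 ∨ 1/4 = 1/4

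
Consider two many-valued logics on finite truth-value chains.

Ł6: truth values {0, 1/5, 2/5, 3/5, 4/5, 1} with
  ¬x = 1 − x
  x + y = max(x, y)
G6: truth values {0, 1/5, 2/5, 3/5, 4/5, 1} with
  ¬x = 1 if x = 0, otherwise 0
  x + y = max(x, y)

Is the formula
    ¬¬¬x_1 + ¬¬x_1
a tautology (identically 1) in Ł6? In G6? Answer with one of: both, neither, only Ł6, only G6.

only G6

In Ł6: at x_1 = 1/5 the value is 4/5 — not a tautology.
In G6: every assignment gives 1 — tautology.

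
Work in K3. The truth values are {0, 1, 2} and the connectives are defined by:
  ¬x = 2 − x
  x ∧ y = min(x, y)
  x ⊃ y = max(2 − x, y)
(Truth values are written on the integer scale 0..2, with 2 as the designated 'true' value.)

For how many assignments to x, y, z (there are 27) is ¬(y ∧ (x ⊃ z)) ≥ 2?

value 2: 11 assignments (counts)
value 1: 11 assignments
value 0: 5 assignments
So 11 of the 27 assignments meet the threshold.

11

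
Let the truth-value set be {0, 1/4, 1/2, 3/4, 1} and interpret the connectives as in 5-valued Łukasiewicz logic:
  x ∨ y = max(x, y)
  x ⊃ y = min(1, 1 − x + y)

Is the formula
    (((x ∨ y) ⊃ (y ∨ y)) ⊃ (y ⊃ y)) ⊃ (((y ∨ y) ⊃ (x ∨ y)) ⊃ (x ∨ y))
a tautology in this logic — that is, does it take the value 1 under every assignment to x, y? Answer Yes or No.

No

Counterexample: take x = 0, y = 0.
x ∨ y = 0 ∨ 0 = 0
y ∨ y = 0 ∨ 0 = 0
(x ∨ y) ⊃ (y ∨ y) = 0 ⊃ 0 = 1
y ⊃ y = 0 ⊃ 0 = 1
((x ∨ y) ⊃ (y ∨ y)) ⊃ (y ⊃ y) = 1 ⊃ 1 = 1
y ∨ y = 0 ∨ 0 = 0
x ∨ y = 0 ∨ 0 = 0
(y ∨ y) ⊃ (x ∨ y) = 0 ⊃ 0 = 1
x ∨ y = 0 ∨ 0 = 0
((y ∨ y) ⊃ (x ∨ y)) ⊃ (x ∨ y) = 1 ⊃ 0 = 0
(((x ∨ y) ⊃ (y ∨ y)) ⊃ (y ⊃ y)) ⊃ (((y ∨ y) ⊃ (x ∨ y)) ⊃ (x ∨ y)) = 1 ⊃ 0 = 0
This gives 0 ≠ 1.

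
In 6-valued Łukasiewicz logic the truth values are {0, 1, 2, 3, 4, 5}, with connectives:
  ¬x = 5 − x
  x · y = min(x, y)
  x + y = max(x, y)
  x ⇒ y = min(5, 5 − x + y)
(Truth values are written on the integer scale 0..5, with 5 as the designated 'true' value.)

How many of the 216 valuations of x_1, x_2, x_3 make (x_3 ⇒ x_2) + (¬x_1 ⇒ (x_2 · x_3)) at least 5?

161

value 5: 161 assignments (counts)
value 4: 25 assignments
value 3: 16 assignments
value 2: 9 assignments
value 1: 4 assignments
value 0: 1 assignment
So 161 of the 216 assignments meet the threshold.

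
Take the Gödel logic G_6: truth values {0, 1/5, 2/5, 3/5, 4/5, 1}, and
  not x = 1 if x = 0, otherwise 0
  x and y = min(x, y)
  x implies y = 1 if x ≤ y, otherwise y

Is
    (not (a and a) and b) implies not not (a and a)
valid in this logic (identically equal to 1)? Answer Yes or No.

Counterexample: take a = 0, b = 1/5.
a and a = 0 and 0 = 0
not (a and a) = not 0 = 1
not (a and a) and b = 1 and 1/5 = 1/5
not not (a and a) = not 1 = 0
(not (a and a) and b) implies not not (a and a) = 1/5 implies 0 = 0
This gives 0 ≠ 1.

No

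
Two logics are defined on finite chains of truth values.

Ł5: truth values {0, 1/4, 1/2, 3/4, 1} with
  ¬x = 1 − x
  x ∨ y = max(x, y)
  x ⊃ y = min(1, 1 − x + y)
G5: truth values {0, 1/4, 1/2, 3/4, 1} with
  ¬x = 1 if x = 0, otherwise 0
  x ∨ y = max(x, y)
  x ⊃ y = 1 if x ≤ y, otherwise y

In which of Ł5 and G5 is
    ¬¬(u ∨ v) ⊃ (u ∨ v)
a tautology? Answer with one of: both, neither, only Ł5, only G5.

only Ł5

In Ł5: every assignment gives 1 — tautology.
In G5: at u = 0, v = 1/4 the value is 1/4 — not a tautology.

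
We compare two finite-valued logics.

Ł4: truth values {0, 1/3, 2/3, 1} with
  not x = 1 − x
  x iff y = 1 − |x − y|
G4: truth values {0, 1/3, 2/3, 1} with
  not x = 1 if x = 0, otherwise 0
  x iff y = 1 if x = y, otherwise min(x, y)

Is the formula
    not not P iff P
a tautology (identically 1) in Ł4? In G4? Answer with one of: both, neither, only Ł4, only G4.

In Ł4: every assignment gives 1 — tautology.
In G4: at P = 1/3 the value is 1/3 — not a tautology.

only Ł4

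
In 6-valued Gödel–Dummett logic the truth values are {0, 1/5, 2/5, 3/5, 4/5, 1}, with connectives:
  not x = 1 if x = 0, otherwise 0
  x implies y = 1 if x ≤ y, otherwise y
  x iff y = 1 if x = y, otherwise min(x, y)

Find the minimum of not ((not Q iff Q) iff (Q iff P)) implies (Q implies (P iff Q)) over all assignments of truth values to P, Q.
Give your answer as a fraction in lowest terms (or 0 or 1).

Take P = 1/5, Q = 2/5:
not Q = not 2/5 = 0
not Q iff Q = 0 iff 2/5 = 0
Q iff P = 2/5 iff 1/5 = 1/5
(not Q iff Q) iff (Q iff P) = 0 iff 1/5 = 0
not ((not Q iff Q) iff (Q iff P)) = not 0 = 1
P iff Q = 1/5 iff 2/5 = 1/5
Q implies (P iff Q) = 2/5 implies 1/5 = 1/5
not ((not Q iff Q) iff (Q iff P)) implies (Q implies (P iff Q)) = 1 implies 1/5 = 1/5
No assignment yields a value below 1/5, so this is the minimum.

1/5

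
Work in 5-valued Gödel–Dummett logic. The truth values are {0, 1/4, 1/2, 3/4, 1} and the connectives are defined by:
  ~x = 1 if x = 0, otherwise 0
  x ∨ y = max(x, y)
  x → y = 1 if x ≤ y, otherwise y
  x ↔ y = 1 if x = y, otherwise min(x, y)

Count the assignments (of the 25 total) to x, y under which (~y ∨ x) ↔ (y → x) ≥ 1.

value 1: 19 assignments (counts)
value 3/4: 3 assignments
value 1/2: 2 assignments
value 1/4: 1 assignment
So 19 of the 25 assignments meet the threshold.

19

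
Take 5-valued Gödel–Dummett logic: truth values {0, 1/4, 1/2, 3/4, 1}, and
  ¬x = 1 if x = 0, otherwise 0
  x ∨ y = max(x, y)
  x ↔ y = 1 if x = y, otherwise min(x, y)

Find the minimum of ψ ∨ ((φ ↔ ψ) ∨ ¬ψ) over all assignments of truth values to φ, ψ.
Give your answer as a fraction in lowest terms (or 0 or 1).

1/4

Take φ = 0, ψ = 1/4:
φ ↔ ψ = 0 ↔ 1/4 = 0
¬ψ = ¬1/4 = 0
(φ ↔ ψ) ∨ ¬ψ = 0 ∨ 0 = 0
ψ ∨ ((φ ↔ ψ) ∨ ¬ψ) = 1/4 ∨ 0 = 1/4
No assignment yields a value below 1/4, so this is the minimum.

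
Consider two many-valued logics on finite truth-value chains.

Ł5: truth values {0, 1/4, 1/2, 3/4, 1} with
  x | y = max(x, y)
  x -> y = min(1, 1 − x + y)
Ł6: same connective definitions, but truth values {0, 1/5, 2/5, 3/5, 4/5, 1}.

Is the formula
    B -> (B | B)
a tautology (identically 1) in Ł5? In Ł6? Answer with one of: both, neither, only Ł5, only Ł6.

both

In Ł5: every assignment gives 1 — tautology.
In Ł6: every assignment gives 1 — tautology.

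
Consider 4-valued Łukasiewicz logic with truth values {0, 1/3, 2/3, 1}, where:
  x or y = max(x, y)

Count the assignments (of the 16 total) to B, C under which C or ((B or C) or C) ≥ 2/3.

B = 0, C = 0 ↦ 0  <
B = 0, C = 1/3 ↦ 1/3  <
B = 0, C = 2/3 ↦ 2/3  ≥
B = 0, C = 1 ↦ 1  ≥
B = 1/3, C = 0 ↦ 1/3  <
B = 1/3, C = 1/3 ↦ 1/3  <
B = 1/3, C = 2/3 ↦ 2/3  ≥
B = 1/3, C = 1 ↦ 1  ≥
B = 2/3, C = 0 ↦ 2/3  ≥
B = 2/3, C = 1/3 ↦ 2/3  ≥
B = 2/3, C = 2/3 ↦ 2/3  ≥
B = 2/3, C = 1 ↦ 1  ≥
B = 1, C = 0 ↦ 1  ≥
B = 1, C = 1/3 ↦ 1  ≥
B = 1, C = 2/3 ↦ 1  ≥
B = 1, C = 1 ↦ 1  ≥
So 12 of the 16 assignments meet the threshold.

12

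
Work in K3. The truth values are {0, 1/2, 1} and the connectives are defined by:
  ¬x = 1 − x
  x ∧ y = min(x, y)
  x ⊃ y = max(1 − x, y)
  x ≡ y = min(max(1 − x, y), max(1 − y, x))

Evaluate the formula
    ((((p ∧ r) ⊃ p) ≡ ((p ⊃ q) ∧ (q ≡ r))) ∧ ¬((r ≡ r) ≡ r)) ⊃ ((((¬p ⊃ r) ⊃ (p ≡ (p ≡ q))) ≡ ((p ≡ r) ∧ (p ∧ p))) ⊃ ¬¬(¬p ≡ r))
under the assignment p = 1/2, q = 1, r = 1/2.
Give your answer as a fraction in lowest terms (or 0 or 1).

1/2

p ∧ r = 1/2 ∧ 1/2 = 1/2
(p ∧ r) ⊃ p = 1/2 ⊃ 1/2 = 1/2
p ⊃ q = 1/2 ⊃ 1 = 1
q ≡ r = 1 ≡ 1/2 = 1/2
(p ⊃ q) ∧ (q ≡ r) = 1 ∧ 1/2 = 1/2
((p ∧ r) ⊃ p) ≡ ((p ⊃ q) ∧ (q ≡ r)) = 1/2 ≡ 1/2 = 1/2
r ≡ r = 1/2 ≡ 1/2 = 1/2
(r ≡ r) ≡ r = 1/2 ≡ 1/2 = 1/2
¬((r ≡ r) ≡ r) = ¬1/2 = 1/2
(((p ∧ r) ⊃ p) ≡ ((p ⊃ q) ∧ (q ≡ r))) ∧ ¬((r ≡ r) ≡ r) = 1/2 ∧ 1/2 = 1/2
¬p = ¬1/2 = 1/2
¬p ⊃ r = 1/2 ⊃ 1/2 = 1/2
p ≡ q = 1/2 ≡ 1 = 1/2
p ≡ (p ≡ q) = 1/2 ≡ 1/2 = 1/2
(¬p ⊃ r) ⊃ (p ≡ (p ≡ q)) = 1/2 ⊃ 1/2 = 1/2
p ≡ r = 1/2 ≡ 1/2 = 1/2
p ∧ p = 1/2 ∧ 1/2 = 1/2
(p ≡ r) ∧ (p ∧ p) = 1/2 ∧ 1/2 = 1/2
((¬p ⊃ r) ⊃ (p ≡ (p ≡ q))) ≡ ((p ≡ r) ∧ (p ∧ p)) = 1/2 ≡ 1/2 = 1/2
¬p = ¬1/2 = 1/2
¬p ≡ r = 1/2 ≡ 1/2 = 1/2
¬(¬p ≡ r) = ¬1/2 = 1/2
¬¬(¬p ≡ r) = ¬1/2 = 1/2
(((¬p ⊃ r) ⊃ (p ≡ (p ≡ q))) ≡ ((p ≡ r) ∧ (p ∧ p))) ⊃ ¬¬(¬p ≡ r) = 1/2 ⊃ 1/2 = 1/2
((((p ∧ r) ⊃ p) ≡ ((p ⊃ q) ∧ (q ≡ r))) ∧ ¬((r ≡ r) ≡ r)) ⊃ ((((¬p ⊃ r) ⊃ (p ≡ (p ≡ q))) ≡ ((p ≡ r) ∧ (p ∧ p))) ⊃ ¬¬(¬p ≡ r)) = 1/2 ⊃ 1/2 = 1/2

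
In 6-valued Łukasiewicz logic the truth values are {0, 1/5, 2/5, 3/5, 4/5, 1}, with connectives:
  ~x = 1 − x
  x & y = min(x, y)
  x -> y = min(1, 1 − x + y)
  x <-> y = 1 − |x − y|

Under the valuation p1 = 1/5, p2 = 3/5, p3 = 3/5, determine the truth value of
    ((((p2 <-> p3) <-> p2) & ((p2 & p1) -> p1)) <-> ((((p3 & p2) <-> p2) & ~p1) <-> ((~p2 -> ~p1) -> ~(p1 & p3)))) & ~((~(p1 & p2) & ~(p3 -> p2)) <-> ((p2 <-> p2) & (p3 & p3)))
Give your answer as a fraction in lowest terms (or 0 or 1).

p2 <-> p3 = 3/5 <-> 3/5 = 1
(p2 <-> p3) <-> p2 = 1 <-> 3/5 = 3/5
p2 & p1 = 3/5 & 1/5 = 1/5
(p2 & p1) -> p1 = 1/5 -> 1/5 = 1
((p2 <-> p3) <-> p2) & ((p2 & p1) -> p1) = 3/5 & 1 = 3/5
p3 & p2 = 3/5 & 3/5 = 3/5
(p3 & p2) <-> p2 = 3/5 <-> 3/5 = 1
~p1 = ~1/5 = 4/5
((p3 & p2) <-> p2) & ~p1 = 1 & 4/5 = 4/5
~p2 = ~3/5 = 2/5
~p1 = ~1/5 = 4/5
~p2 -> ~p1 = 2/5 -> 4/5 = 1
p1 & p3 = 1/5 & 3/5 = 1/5
~(p1 & p3) = ~1/5 = 4/5
(~p2 -> ~p1) -> ~(p1 & p3) = 1 -> 4/5 = 4/5
(((p3 & p2) <-> p2) & ~p1) <-> ((~p2 -> ~p1) -> ~(p1 & p3)) = 4/5 <-> 4/5 = 1
(((p2 <-> p3) <-> p2) & ((p2 & p1) -> p1)) <-> ((((p3 & p2) <-> p2) & ~p1) <-> ((~p2 -> ~p1) -> ~(p1 & p3))) = 3/5 <-> 1 = 3/5
p1 & p2 = 1/5 & 3/5 = 1/5
~(p1 & p2) = ~1/5 = 4/5
p3 -> p2 = 3/5 -> 3/5 = 1
~(p3 -> p2) = ~1 = 0
~(p1 & p2) & ~(p3 -> p2) = 4/5 & 0 = 0
p2 <-> p2 = 3/5 <-> 3/5 = 1
p3 & p3 = 3/5 & 3/5 = 3/5
(p2 <-> p2) & (p3 & p3) = 1 & 3/5 = 3/5
(~(p1 & p2) & ~(p3 -> p2)) <-> ((p2 <-> p2) & (p3 & p3)) = 0 <-> 3/5 = 2/5
~((~(p1 & p2) & ~(p3 -> p2)) <-> ((p2 <-> p2) & (p3 & p3))) = ~2/5 = 3/5
((((p2 <-> p3) <-> p2) & ((p2 & p1) -> p1)) <-> ((((p3 & p2) <-> p2) & ~p1) <-> ((~p2 -> ~p1) -> ~(p1 & p3)))) & ~((~(p1 & p2) & ~(p3 -> p2)) <-> ((p2 <-> p2) & (p3 & p3))) = 3/5 & 3/5 = 3/5

3/5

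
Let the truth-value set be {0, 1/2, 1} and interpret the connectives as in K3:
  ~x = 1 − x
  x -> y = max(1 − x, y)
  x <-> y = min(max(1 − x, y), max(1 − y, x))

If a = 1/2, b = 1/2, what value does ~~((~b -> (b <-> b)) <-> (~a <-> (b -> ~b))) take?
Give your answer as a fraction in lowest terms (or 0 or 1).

1/2

~b = ~1/2 = 1/2
b <-> b = 1/2 <-> 1/2 = 1/2
~b -> (b <-> b) = 1/2 -> 1/2 = 1/2
~a = ~1/2 = 1/2
~b = ~1/2 = 1/2
b -> ~b = 1/2 -> 1/2 = 1/2
~a <-> (b -> ~b) = 1/2 <-> 1/2 = 1/2
(~b -> (b <-> b)) <-> (~a <-> (b -> ~b)) = 1/2 <-> 1/2 = 1/2
~((~b -> (b <-> b)) <-> (~a <-> (b -> ~b))) = ~1/2 = 1/2
~~((~b -> (b <-> b)) <-> (~a <-> (b -> ~b))) = ~1/2 = 1/2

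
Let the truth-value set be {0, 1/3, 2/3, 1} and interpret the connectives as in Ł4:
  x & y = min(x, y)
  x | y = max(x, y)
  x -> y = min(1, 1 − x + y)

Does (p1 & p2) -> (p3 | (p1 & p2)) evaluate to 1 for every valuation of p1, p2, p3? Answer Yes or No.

At p1 = 0, p2 = 1/3, p3 = 2/3, for instance:
p1 & p2 = 0 & 1/3 = 0
p3 | (p1 & p2) = 2/3 | 0 = 2/3
(p1 & p2) -> (p3 | (p1 & p2)) = 0 -> 2/3 = 1
and checking the remaining 63 assignments likewise gives ≥ 1 in every case.

Yes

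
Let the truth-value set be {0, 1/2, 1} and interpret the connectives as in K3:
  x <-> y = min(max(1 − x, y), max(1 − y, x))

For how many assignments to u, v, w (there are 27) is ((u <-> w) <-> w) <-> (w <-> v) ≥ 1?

4

value 1: 4 assignments (counts)
value 1/2: 19 assignments
value 0: 4 assignments
So 4 of the 27 assignments meet the threshold.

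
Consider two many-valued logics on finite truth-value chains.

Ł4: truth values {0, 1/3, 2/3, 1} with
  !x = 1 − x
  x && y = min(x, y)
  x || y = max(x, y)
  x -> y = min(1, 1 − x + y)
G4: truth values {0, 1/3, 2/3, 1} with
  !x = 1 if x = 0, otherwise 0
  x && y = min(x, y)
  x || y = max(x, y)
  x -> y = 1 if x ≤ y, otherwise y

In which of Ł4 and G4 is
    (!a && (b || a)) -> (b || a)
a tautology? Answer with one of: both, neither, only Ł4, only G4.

In Ł4: every assignment gives 1 — tautology.
In G4: every assignment gives 1 — tautology.

both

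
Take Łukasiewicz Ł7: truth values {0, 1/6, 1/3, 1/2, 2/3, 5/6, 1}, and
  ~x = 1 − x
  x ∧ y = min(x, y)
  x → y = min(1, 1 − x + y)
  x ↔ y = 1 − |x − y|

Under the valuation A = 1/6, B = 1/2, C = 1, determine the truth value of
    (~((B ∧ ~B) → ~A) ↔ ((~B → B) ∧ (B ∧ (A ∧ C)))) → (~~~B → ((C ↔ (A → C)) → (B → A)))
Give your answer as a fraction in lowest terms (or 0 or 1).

1

~B = ~1/2 = 1/2
B ∧ ~B = 1/2 ∧ 1/2 = 1/2
~A = ~1/6 = 5/6
(B ∧ ~B) → ~A = 1/2 → 5/6 = 1
~((B ∧ ~B) → ~A) = ~1 = 0
~B = ~1/2 = 1/2
~B → B = 1/2 → 1/2 = 1
A ∧ C = 1/6 ∧ 1 = 1/6
B ∧ (A ∧ C) = 1/2 ∧ 1/6 = 1/6
(~B → B) ∧ (B ∧ (A ∧ C)) = 1 ∧ 1/6 = 1/6
~((B ∧ ~B) → ~A) ↔ ((~B → B) ∧ (B ∧ (A ∧ C))) = 0 ↔ 1/6 = 5/6
~B = ~1/2 = 1/2
~~B = ~1/2 = 1/2
~~~B = ~1/2 = 1/2
A → C = 1/6 → 1 = 1
C ↔ (A → C) = 1 ↔ 1 = 1
B → A = 1/2 → 1/6 = 2/3
(C ↔ (A → C)) → (B → A) = 1 → 2/3 = 2/3
~~~B → ((C ↔ (A → C)) → (B → A)) = 1/2 → 2/3 = 1
(~((B ∧ ~B) → ~A) ↔ ((~B → B) ∧ (B ∧ (A ∧ C)))) → (~~~B → ((C ↔ (A → C)) → (B → A))) = 5/6 → 1 = 1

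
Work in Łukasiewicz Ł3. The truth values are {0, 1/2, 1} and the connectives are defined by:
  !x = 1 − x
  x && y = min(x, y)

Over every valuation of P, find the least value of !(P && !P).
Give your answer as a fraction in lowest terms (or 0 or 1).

Take P = 1/2:
!P = !1/2 = 1/2
P && !P = 1/2 && 1/2 = 1/2
!(P && !P) = !1/2 = 1/2
No assignment yields a value below 1/2, so this is the minimum.

1/2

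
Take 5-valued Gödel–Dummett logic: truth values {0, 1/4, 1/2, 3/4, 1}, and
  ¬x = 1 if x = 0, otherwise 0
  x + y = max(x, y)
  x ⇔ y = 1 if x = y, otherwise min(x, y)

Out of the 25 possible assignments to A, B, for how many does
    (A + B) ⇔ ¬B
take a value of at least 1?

value 1: 1 assignment (counts)
value 3/4: 1 assignment
value 1/2: 1 assignment
value 1/4: 1 assignment
value 0: 21 assignments
So 1 of the 25 assignments meets the threshold.

1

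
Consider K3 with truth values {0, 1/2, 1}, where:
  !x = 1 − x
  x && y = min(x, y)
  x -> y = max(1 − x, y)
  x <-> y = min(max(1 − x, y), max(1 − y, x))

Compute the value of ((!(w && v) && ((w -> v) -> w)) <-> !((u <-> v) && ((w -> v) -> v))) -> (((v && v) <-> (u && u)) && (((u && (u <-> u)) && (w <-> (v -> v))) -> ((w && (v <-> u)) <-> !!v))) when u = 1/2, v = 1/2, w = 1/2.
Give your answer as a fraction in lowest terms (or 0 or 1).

1/2

w && v = 1/2 && 1/2 = 1/2
!(w && v) = !1/2 = 1/2
w -> v = 1/2 -> 1/2 = 1/2
(w -> v) -> w = 1/2 -> 1/2 = 1/2
!(w && v) && ((w -> v) -> w) = 1/2 && 1/2 = 1/2
u <-> v = 1/2 <-> 1/2 = 1/2
w -> v = 1/2 -> 1/2 = 1/2
(w -> v) -> v = 1/2 -> 1/2 = 1/2
(u <-> v) && ((w -> v) -> v) = 1/2 && 1/2 = 1/2
!((u <-> v) && ((w -> v) -> v)) = !1/2 = 1/2
(!(w && v) && ((w -> v) -> w)) <-> !((u <-> v) && ((w -> v) -> v)) = 1/2 <-> 1/2 = 1/2
v && v = 1/2 && 1/2 = 1/2
u && u = 1/2 && 1/2 = 1/2
(v && v) <-> (u && u) = 1/2 <-> 1/2 = 1/2
u <-> u = 1/2 <-> 1/2 = 1/2
u && (u <-> u) = 1/2 && 1/2 = 1/2
v -> v = 1/2 -> 1/2 = 1/2
w <-> (v -> v) = 1/2 <-> 1/2 = 1/2
(u && (u <-> u)) && (w <-> (v -> v)) = 1/2 && 1/2 = 1/2
v <-> u = 1/2 <-> 1/2 = 1/2
w && (v <-> u) = 1/2 && 1/2 = 1/2
!v = !1/2 = 1/2
!!v = !1/2 = 1/2
(w && (v <-> u)) <-> !!v = 1/2 <-> 1/2 = 1/2
((u && (u <-> u)) && (w <-> (v -> v))) -> ((w && (v <-> u)) <-> !!v) = 1/2 -> 1/2 = 1/2
((v && v) <-> (u && u)) && (((u && (u <-> u)) && (w <-> (v -> v))) -> ((w && (v <-> u)) <-> !!v)) = 1/2 && 1/2 = 1/2
((!(w && v) && ((w -> v) -> w)) <-> !((u <-> v) && ((w -> v) -> v))) -> (((v && v) <-> (u && u)) && (((u && (u <-> u)) && (w <-> (v -> v))) -> ((w && (v <-> u)) <-> !!v))) = 1/2 -> 1/2 = 1/2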